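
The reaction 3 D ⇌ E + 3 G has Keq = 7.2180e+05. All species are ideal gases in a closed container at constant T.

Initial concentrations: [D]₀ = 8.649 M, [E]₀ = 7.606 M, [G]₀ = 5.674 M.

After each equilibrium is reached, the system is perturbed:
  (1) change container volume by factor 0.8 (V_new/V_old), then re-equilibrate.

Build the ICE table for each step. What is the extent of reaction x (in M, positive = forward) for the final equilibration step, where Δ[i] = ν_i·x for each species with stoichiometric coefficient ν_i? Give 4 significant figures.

Q₀ = 2.147 vs Keq = 7.2180e+05 ⇒ Q<K, forward
Step 1:
                  D         E         G
  Initial     8.649     7.606     5.674
  Change     -8.309      2.77     8.309
  Equil        0.34     10.38     13.98
  solve Keq expr → x = 2.77; check Q = 7.2180e+05
Then change container volume by factor 0.8 (V_new/V_old).
Step 2:
                  D         E         G
  Initial     0.425     12.97     17.48
  Change    0.03186  -0.01062  -0.03186
  Equil      0.4568     12.96     17.45
  solve Keq expr → x = -0.01062; check Q = 7.2180e+05

x = -0.01062 M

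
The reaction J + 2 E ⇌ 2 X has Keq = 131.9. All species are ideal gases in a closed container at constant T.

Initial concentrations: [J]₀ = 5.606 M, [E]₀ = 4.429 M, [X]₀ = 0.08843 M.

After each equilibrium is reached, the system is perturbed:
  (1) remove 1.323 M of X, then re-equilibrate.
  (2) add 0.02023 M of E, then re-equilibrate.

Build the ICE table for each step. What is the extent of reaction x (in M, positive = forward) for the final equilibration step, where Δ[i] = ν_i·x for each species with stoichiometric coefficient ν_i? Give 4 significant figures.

Q₀ = 7.1111e-05 vs Keq = 131.9 ⇒ Q<K, forward
Step 1:
                  J         E         X
  Initial     5.606     4.429   0.08843
  Change     -2.114    -4.228     4.228
  Equil       3.492    0.2011     4.316
  solve Keq expr → x = 2.114; check Q = 131.9
Then remove 1.323 M of X.
Step 2:
                  J         E         X
  Initial     3.492    0.2011     2.993
  Change   -0.02916  -0.05833   0.05833
  Equil       3.463    0.1428     3.052
  solve Keq expr → x = 0.02916; check Q = 131.9
Then add 0.02023 M of E.
Step 3:
                  J         E         X
  Initial     3.463     0.163     3.052
  Change  -0.009568  -0.01914   0.01914
  Equil       3.453    0.1439     3.071
  solve Keq expr → x = 0.009568; check Q = 131.9

x = 0.009568 M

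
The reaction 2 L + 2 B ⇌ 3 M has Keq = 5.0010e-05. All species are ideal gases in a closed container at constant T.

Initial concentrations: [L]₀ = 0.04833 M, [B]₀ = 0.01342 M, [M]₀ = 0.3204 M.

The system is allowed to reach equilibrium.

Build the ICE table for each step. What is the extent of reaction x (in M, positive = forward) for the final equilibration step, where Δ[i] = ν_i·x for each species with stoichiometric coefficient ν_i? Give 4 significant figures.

Q₀ = 7.8188e+04 vs Keq = 5.0010e-05 ⇒ Q>K, reverse
Step 1:
                  L         B         M
  Initial   0.04833   0.01342    0.3204
  Change     0.2099    0.2099   -0.3149
  Equil      0.2583    0.2234    0.0055
  solve Keq expr → x = -0.105; check Q = 5.0010e-05

x = -0.105 M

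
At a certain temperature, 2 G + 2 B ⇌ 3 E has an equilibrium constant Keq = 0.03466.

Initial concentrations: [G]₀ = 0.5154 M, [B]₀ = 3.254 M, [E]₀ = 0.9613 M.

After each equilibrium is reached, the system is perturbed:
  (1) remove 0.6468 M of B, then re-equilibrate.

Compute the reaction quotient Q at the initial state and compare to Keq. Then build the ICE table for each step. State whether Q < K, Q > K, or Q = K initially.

Q₀ = 0.3158; Q > K (proceeds reverse)

Q₀ = 0.3158 vs Keq = 0.03466 ⇒ Q>K, reverse
Step 1:
                    G           B           E
  I            0.5154       3.254      0.9613
  C            0.2301      0.2301     -0.3452
  E            0.7455       3.484      0.6161
  solve Keq expr → x = -0.1151; check Q = 0.03466
Then remove 0.6468 M of B.
Step 2:
                    G           B           E
  I            0.7455       2.837      0.6161
  C           0.03742     0.03742    -0.05613
  E             0.783       2.875        0.56
  solve Keq expr → x = -0.01871; check Q = 0.03466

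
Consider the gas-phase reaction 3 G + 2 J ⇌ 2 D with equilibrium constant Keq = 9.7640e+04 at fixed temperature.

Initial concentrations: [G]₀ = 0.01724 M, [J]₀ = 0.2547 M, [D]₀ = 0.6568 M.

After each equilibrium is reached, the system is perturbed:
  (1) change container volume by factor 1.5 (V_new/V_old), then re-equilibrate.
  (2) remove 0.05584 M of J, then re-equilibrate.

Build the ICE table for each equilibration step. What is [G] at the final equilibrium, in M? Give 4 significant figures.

[G]_eq = 0.04555 M

Q₀ = 1.2978e+06 vs Keq = 9.7640e+04 ⇒ Q>K, reverse
Step 1:
                   G          J          D
  Initial    0.01724     0.2547     0.6568
  Change     0.02155    0.01437   -0.01437
  Equil      0.03879     0.2691     0.6424
  solve Keq expr → x = -0.007185; check Q = 9.7640e+04
Then change container volume by factor 1.5 (V_new/V_old).
Step 2:
                   G          J          D
  Initial    0.02586     0.1794     0.4283
  Change     0.01142   0.007615  -0.007615
  Equil      0.03729      0.187     0.4207
  solve Keq expr → x = -0.003807; check Q = 9.7640e+04
Then remove 0.05584 M of J.
Step 3:
                   G          J          D
  Initial    0.03729     0.1312     0.4207
  Change    0.008266   0.005511  -0.005511
  Equil      0.04555     0.1367     0.4152
  solve Keq expr → x = -0.002755; check Q = 9.7640e+04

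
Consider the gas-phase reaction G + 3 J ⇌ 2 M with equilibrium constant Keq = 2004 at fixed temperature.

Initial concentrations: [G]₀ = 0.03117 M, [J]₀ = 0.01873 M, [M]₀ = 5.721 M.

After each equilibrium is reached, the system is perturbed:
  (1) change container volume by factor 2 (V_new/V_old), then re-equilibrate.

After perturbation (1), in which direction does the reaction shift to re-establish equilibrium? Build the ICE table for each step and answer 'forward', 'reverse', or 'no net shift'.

Direction: reverse

Q₀ = 1.5981e+08 vs Keq = 2004 ⇒ Q>K, reverse
Step 1:
                    G           J           M
  Initial     0.03117     0.01873       5.721
  Change       0.1408      0.4224     -0.2816
  Equil         0.172      0.4411       5.439
  solve Keq expr → x = -0.1408; check Q = 2004
Then change container volume by factor 2 (V_new/V_old).
Step 2:
                    G           J           M
  Initial     0.08599      0.2206        2.72
  Change      0.03041     0.09122    -0.06081
  Equil        0.1164      0.3118       2.659
  solve Keq expr → x = -0.03041; check Q = 2004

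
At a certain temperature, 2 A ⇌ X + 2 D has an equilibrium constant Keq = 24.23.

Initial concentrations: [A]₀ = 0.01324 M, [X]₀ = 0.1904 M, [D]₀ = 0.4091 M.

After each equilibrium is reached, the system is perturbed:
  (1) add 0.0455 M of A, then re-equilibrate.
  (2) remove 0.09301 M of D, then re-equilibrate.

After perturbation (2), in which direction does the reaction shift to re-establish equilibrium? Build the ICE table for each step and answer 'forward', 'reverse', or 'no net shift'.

Direction: forward

Q₀ = 181.8 vs Keq = 24.23 ⇒ Q>K, reverse
Step 1:
                   A          X          D
  init       0.01324     0.1904     0.4091
  Δ          0.02029   -0.01015   -0.02029
  eq         0.03353     0.1803     0.3888
  solve Keq expr → x = -0.01015; check Q = 24.23
Then add 0.0455 M of A.
Step 2:
                   A          X          D
  init       0.07903     0.1803     0.3888
  Δ         -0.04005    0.02002    0.04005
  eq         0.03899     0.2003     0.4289
  solve Keq expr → x = 0.02002; check Q = 24.23
Then remove 0.09301 M of D.
Step 3:
                   A          X          D
  init       0.03899     0.2003     0.3358
  Δ        -0.007485   0.003743   0.007485
  eq          0.0315      0.204     0.3433
  solve Keq expr → x = 0.003743; check Q = 24.23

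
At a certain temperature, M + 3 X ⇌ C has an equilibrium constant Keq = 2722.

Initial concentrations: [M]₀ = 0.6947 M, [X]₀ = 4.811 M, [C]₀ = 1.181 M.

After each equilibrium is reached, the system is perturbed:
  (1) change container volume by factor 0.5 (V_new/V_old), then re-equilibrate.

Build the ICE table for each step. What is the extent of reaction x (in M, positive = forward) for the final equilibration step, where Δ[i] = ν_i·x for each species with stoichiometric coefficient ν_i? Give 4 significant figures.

x = 5.9462e-05 M

Q₀ = 0.01527 vs Keq = 2722 ⇒ Q<K, forward
Step 1:
                  M         X         C
  init       0.6947     4.811     1.181
  Δ         -0.6947    -2.084    0.6947
  eq      3.3979e-05     2.727     1.876
  solve Keq expr → x = 0.6947; check Q = 2722
Then change container volume by factor 0.5 (V_new/V_old).
Step 2:
                  M         X         C
  init    6.7958e-05     5.454     3.751
  Δ       -5.9462e-05 -1.7839e-04 5.9462e-05
  eq      8.4957e-06     5.454     3.751
  solve Keq expr → x = 5.9462e-05; check Q = 2722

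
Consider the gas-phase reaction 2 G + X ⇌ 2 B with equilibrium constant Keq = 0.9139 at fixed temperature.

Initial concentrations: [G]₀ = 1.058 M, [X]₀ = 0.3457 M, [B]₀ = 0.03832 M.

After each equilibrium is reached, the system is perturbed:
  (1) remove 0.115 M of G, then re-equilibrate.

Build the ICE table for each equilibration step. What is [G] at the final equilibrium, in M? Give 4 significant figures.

[G]_eq = 0.6803 M

Q₀ = 0.003795 vs Keq = 0.9139 ⇒ Q<K, forward
Step 1:
                   G          X          B
  Initial      1.058     0.3457    0.03832
  Change     -0.2903    -0.1452     0.2903
  Equil       0.7677     0.2005     0.3286
  solve Keq expr → x = 0.1452; check Q = 0.9139
Then remove 0.115 M of G.
Step 2:
                   G          X          B
  Initial     0.6527     0.2005     0.3286
  Change     0.02758    0.01379   -0.02758
  Equil       0.6803     0.2143     0.3011
  solve Keq expr → x = -0.01379; check Q = 0.9139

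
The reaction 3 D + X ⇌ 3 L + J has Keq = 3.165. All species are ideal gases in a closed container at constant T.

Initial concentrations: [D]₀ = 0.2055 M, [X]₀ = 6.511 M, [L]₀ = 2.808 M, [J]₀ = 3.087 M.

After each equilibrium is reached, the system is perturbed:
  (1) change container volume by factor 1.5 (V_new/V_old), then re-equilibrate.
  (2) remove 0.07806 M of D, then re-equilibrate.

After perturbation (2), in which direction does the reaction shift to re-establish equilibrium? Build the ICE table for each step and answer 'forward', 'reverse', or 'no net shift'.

Q₀ = 1210 vs Keq = 3.165 ⇒ Q>K, reverse
Step 1:
                    D           X           L           J
  init         0.2055       6.511       2.808       3.087
  Δ            0.8099        0.27     -0.8099       -0.27
  eq            1.015       6.781       1.998       2.817
  solve Keq expr → x = -0.27; check Q = 3.165
Then change container volume by factor 1.5 (V_new/V_old).
Step 2:
                    D           X           L           J
  init          0.677       4.521       1.332       1.878
  Δ                 0           0           0           0
  eq            0.677       4.521       1.332       1.878
  solve Keq expr → x = 0; check Q = 3.165
Then remove 0.07806 M of D.
Step 3:
                    D           X           L           J
  init         0.5989       4.521       1.332       1.878
  Δ           0.04995     0.01665    -0.04995    -0.01665
  eq           0.6488       4.537       1.282       1.861
  solve Keq expr → x = -0.01665; check Q = 3.165

Direction: reverse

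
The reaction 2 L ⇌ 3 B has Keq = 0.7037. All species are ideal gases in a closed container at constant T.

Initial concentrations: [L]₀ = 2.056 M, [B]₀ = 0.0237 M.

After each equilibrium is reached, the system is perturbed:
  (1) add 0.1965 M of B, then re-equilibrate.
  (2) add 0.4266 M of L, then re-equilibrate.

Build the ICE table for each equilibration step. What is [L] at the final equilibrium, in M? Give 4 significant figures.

[L]_eq = 1.764 M

Q₀ = 3.1492e-06 vs Keq = 0.7037 ⇒ Q<K, forward
Step 1:
                    L           B
  I             2.056      0.0237
  C           -0.7079       1.062
  E             1.348       1.085
  solve Keq expr → x = 0.3539; check Q = 0.7037
Then add 0.1965 M of B.
Step 2:
                    L           B
  I             1.348       1.282
  C           0.09677     -0.1452
  E             1.445       1.137
  solve Keq expr → x = -0.04839; check Q = 0.7037
Then add 0.4266 M of L.
Step 3:
                    L           B
  I             1.872       1.137
  C           -0.1078      0.1616
  E             1.764       1.298
  solve Keq expr → x = 0.05388; check Q = 0.7037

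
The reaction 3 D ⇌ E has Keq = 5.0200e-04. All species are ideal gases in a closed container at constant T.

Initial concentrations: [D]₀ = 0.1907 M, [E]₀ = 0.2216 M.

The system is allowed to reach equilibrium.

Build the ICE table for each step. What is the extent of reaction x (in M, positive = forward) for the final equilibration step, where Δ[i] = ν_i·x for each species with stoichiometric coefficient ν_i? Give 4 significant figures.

Q₀ = 31.95 vs Keq = 5.0200e-04 ⇒ Q>K, reverse
Step 1:
                    D           E
  init         0.1907      0.2216
  Δ            0.6639     -0.2213
  eq           0.8546  3.1328e-04
  solve Keq expr → x = -0.2213; check Q = 5.0200e-04

x = -0.2213 M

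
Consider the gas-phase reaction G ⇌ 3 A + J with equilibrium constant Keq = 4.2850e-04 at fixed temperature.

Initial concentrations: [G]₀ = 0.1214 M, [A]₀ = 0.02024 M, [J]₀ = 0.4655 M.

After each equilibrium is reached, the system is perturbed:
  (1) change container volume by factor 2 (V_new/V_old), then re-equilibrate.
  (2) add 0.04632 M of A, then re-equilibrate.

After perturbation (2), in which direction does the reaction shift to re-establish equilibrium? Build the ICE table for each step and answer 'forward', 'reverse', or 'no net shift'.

Direction: reverse

Q₀ = 3.1793e-05 vs Keq = 4.2850e-04 ⇒ Q<K, forward
Step 1:
                    G           A           J
  Initial      0.1214     0.02024      0.4655
  Change    -0.008813     0.02644    0.008813
  Equil        0.1126     0.04668      0.4743
  solve Keq expr → x = 0.008813; check Q = 4.2850e-04
Then change container volume by factor 2 (V_new/V_old).
Step 2:
                    G           A           J
  Initial     0.05629     0.02334      0.2372
  Change    -0.006967      0.0209    0.006967
  Equil       0.04933     0.04424      0.2441
  solve Keq expr → x = 0.006967; check Q = 4.2850e-04
Then add 0.04632 M of A.
Step 3:
                    G           A           J
  Initial     0.04933     0.09056      0.2441
  Change      0.01386    -0.04157    -0.01386
  Equil       0.06318     0.04899      0.2303
  solve Keq expr → x = -0.01386; check Q = 4.2850e-04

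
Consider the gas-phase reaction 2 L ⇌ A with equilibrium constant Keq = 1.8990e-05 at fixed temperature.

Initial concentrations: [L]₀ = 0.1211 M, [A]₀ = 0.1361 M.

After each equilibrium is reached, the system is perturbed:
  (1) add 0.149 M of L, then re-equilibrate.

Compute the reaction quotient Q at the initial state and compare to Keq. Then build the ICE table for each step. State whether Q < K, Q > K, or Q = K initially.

Q₀ = 9.28; Q > K (proceeds reverse)

Q₀ = 9.28 vs Keq = 1.8990e-05 ⇒ Q>K, reverse
Step 1:
                   L          A
  Initial     0.1211     0.1361
  Change      0.2722    -0.1361
  Equil       0.3933 2.9374e-06
  solve Keq expr → x = -0.1361; check Q = 1.8990e-05
Then add 0.149 M of L.
Step 2:
                   L          A
  Initial     0.5423 2.9374e-06
  Change  -5.2943e-06 2.6471e-06
  Equil       0.5423 5.5845e-06
  solve Keq expr → x = 2.6471e-06; check Q = 1.8990e-05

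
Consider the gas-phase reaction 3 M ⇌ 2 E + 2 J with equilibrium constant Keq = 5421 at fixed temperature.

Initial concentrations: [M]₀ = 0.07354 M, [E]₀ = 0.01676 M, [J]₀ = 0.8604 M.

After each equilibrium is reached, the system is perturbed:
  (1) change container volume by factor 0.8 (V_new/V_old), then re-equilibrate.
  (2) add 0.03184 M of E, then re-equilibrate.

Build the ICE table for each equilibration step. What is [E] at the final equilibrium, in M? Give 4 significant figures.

[E]_eq = 0.1049 M

Q₀ = 0.5229 vs Keq = 5421 ⇒ Q<K, forward
Step 1:
                  M         E         J
  Initial   0.07354   0.01676    0.8604
  Change   -0.06535   0.04357   0.04357
  Equil    0.008186   0.06033     0.904
  solve Keq expr → x = 0.02178; check Q = 5421
Then change container volume by factor 0.8 (V_new/V_old).
Step 2:
                  M         E         J
  Initial   0.01023   0.07541      1.13
  Change  7.3892e-04 -4.9261e-04 -4.9261e-04
  Equil     0.01097   0.07492     1.129
  solve Keq expr → x = -2.4631e-04; check Q = 5421
Then add 0.03184 M of E.
Step 3:
                  M         E         J
  Initial   0.01097    0.1068     1.129
  Change   0.002748 -0.001832 -0.001832
  Equil     0.01372    0.1049     1.128
  solve Keq expr → x = -9.1592e-04; check Q = 5421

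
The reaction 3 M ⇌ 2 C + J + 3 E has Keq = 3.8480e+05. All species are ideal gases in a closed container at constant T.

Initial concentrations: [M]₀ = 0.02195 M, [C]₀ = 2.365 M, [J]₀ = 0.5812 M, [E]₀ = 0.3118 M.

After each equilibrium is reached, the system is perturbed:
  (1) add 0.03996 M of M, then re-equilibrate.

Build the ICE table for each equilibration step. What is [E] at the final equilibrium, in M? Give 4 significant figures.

Q₀ = 9318 vs Keq = 3.8480e+05 ⇒ Q<K, forward
Step 1:
                   M          C          J          E
  Initial    0.02195      2.365     0.5812     0.3118
  Change    -0.01525    0.01017   0.005084    0.01525
  Equil     0.006699      2.375     0.5863     0.3271
  solve Keq expr → x = 0.005084; check Q = 3.8480e+05
Then add 0.03996 M of M.
Step 2:
                   M          C          J          E
  Initial    0.04666      2.375     0.5863     0.3271
  Change    -0.03905    0.02603    0.01302    0.03905
  Equil     0.007609      2.401     0.5993     0.3661
  solve Keq expr → x = 0.01302; check Q = 3.8480e+05

[E]_eq = 0.3661 M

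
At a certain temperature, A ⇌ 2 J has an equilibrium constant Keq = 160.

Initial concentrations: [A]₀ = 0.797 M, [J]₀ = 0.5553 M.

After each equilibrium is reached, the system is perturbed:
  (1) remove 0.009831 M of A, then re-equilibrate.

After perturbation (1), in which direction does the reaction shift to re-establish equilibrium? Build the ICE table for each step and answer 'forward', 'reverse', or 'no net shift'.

Direction: reverse

Q₀ = 0.3869 vs Keq = 160 ⇒ Q<K, forward
Step 1:
                    A           J
  I             0.797      0.5553
  C           -0.7696       1.539
  E           0.02742       2.094
  solve Keq expr → x = 0.7696; check Q = 160
Then remove 0.009831 M of A.
Step 2:
                    A           J
  I           0.01759       2.094
  C          0.009344    -0.01869
  E           0.02693       2.076
  solve Keq expr → x = -0.009344; check Q = 160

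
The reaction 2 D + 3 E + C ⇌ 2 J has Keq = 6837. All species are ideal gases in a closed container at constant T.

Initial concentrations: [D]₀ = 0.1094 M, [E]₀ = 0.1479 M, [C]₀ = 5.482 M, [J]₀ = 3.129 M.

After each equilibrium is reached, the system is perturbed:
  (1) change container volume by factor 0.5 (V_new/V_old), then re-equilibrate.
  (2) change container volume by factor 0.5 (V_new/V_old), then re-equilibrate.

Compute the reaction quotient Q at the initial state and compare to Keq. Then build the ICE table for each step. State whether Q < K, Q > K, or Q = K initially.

Q₀ = 4.6125e+04; Q > K (proceeds reverse)

Q₀ = 4.6125e+04 vs Keq = 6837 ⇒ Q>K, reverse
Step 1:
                  D         E         C         J
  init       0.1094    0.1479     5.482     3.129
  Δ         0.04672   0.07007   0.02336  -0.04672
  eq         0.1561     0.218     5.505     3.082
  solve Keq expr → x = -0.02336; check Q = 6837
Then change container volume by factor 0.5 (V_new/V_old).
Step 2:
                  D         E         C         J
  init       0.3122    0.4359     11.01     6.165
  Δ         -0.1256   -0.1884  -0.06279    0.1256
  eq         0.1866    0.2476     10.95      6.29
  solve Keq expr → x = 0.06279; check Q = 6837
Then change container volume by factor 0.5 (V_new/V_old).
Step 3:
                  D         E         C         J
  init       0.3733    0.4951      21.9     12.58
  Δ         -0.1461   -0.2191  -0.07304    0.1461
  eq         0.2272     0.276     21.82     12.73
  solve Keq expr → x = 0.07304; check Q = 6837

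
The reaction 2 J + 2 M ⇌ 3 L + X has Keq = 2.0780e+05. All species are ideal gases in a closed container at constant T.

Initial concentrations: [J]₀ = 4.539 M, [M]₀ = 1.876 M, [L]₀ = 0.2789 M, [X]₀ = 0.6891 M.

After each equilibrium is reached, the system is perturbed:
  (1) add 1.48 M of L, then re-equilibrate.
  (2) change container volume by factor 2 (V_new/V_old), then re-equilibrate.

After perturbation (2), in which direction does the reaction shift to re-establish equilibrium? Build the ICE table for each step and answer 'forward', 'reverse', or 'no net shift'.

Direction: no net shift

Q₀ = 2.0618e-04 vs Keq = 2.0780e+05 ⇒ Q<K, forward
Step 1:
                   J          M          L          X
  init         4.539      1.876     0.2789     0.6891
  Δ            -1.87      -1.87      2.805     0.9352
  eq           2.669   0.005675      3.084      1.624
  solve Keq expr → x = 0.9352; check Q = 2.0780e+05
Then add 1.48 M of L.
Step 2:
                   J          M          L          X
  init         2.669   0.005675      4.564      1.624
  Δ         0.004494   0.004494  -0.006741  -0.002247
  eq           2.673    0.01017      4.558      1.622
  solve Keq expr → x = -0.002247; check Q = 2.0780e+05
Then change container volume by factor 2 (V_new/V_old).
Step 3:
                   J          M          L          X
  init         1.337   0.005085      2.279      0.811
  Δ                0          0          0          0
  eq           1.337   0.005085      2.279      0.811
  solve Keq expr → x = 0; check Q = 2.0780e+05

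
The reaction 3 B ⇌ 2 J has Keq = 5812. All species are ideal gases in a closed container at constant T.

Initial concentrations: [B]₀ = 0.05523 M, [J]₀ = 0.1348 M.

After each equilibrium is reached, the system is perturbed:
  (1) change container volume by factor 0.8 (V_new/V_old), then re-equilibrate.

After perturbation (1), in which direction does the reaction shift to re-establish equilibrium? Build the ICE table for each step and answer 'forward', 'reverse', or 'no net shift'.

Q₀ = 107.9 vs Keq = 5812 ⇒ Q<K, forward
Step 1:
                   B          J
  I          0.05523     0.1348
  C         -0.03879    0.02586
  E          0.01644     0.1607
  solve Keq expr → x = 0.01293; check Q = 5812
Then change container volume by factor 0.8 (V_new/V_old).
Step 2:
                   B          J
  I          0.02055     0.2008
  C        -0.001413 9.4215e-04
  E          0.01913     0.2018
  solve Keq expr → x = 4.7108e-04; check Q = 5812

Direction: forward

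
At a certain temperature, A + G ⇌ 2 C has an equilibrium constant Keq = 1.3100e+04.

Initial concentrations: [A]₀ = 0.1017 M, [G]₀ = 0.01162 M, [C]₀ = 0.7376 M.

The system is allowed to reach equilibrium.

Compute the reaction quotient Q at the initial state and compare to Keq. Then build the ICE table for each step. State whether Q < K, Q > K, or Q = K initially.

Q₀ = 460.4; Q < K (proceeds forward)

Q₀ = 460.4 vs Keq = 1.3100e+04 ⇒ Q<K, forward
Step 1:
                   A          G          C
  init        0.1017    0.01162     0.7376
  Δ         -0.01113   -0.01113    0.02227
  eq         0.09057 4.8667e-04     0.7599
  solve Keq expr → x = 0.01113; check Q = 1.3100e+04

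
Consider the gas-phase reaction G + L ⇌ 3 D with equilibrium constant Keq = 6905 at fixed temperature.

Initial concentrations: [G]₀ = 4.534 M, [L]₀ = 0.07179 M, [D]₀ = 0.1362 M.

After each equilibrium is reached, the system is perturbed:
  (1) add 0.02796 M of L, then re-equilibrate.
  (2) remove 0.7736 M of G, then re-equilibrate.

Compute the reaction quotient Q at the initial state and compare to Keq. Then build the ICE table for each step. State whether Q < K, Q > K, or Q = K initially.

Q₀ = 0.007762; Q < K (proceeds forward)

Q₀ = 0.007762 vs Keq = 6905 ⇒ Q<K, forward
Step 1:
                    G           L           D
  init          4.534     0.07179      0.1362
  Δ          -0.07179    -0.07179      0.2154
  eq            4.462  1.4103e-06      0.3516
  solve Keq expr → x = 0.07179; check Q = 6905
Then add 0.02796 M of L.
Step 2:
                    G           L           D
  init          4.462     0.02796      0.3516
  Δ          -0.02796    -0.02796     0.08388
  eq            4.434  2.6965e-06      0.4354
  solve Keq expr → x = 0.02796; check Q = 6905
Then remove 0.7736 M of G.
Step 3:
                    G           L           D
  init          3.661  2.6965e-06      0.4354
  Δ        5.6982e-07  5.6982e-07 -1.7094e-06
  eq            3.661  3.2664e-06      0.4354
  solve Keq expr → x = -5.6982e-07; check Q = 6905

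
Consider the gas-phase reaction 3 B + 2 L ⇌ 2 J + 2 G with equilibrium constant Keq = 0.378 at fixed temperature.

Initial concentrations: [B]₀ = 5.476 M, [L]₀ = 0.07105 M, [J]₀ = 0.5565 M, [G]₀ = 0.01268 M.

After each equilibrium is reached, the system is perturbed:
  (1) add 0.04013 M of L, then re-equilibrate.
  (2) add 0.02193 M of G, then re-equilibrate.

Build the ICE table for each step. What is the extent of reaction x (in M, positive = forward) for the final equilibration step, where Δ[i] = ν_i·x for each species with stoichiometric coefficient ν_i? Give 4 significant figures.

Q₀ = 6.0069e-05 vs Keq = 0.378 ⇒ Q<K, forward
Step 1:
                  B         L         J         G
  init        5.476   0.07105    0.5565   0.01268
  Δ        -0.09716  -0.06478   0.06478   0.06478
  eq          5.379  0.006274    0.6213   0.07746
  solve Keq expr → x = 0.03239; check Q = 0.378
Then add 0.04013 M of L.
Step 2:
                  B         L         J         G
  init        5.379    0.0464    0.6213   0.07746
  Δ        -0.05472  -0.03648   0.03648   0.03648
  eq          5.324  0.009922    0.6578    0.1139
  solve Keq expr → x = 0.01824; check Q = 0.378
Then add 0.02193 M of G.
Step 3:
                  B         L         J         G
  init        5.324  0.009922    0.6578    0.1359
  Δ        0.002581  0.001721 -0.001721 -0.001721
  eq          5.327   0.01164     0.656    0.1341
  solve Keq expr → x = -8.6045e-04; check Q = 0.378

x = -8.6045e-04 M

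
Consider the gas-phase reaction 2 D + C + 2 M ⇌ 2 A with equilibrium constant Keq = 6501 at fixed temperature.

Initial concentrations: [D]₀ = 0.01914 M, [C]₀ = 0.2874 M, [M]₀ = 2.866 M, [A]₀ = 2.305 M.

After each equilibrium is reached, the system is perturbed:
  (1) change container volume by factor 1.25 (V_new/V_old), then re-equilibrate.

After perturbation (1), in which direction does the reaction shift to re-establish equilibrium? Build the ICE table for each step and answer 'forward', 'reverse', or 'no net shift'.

Q₀ = 6144 vs Keq = 6501 ⇒ Q<K, forward
Step 1:
                  D         C         M         A
  init      0.01914    0.2874     2.866     2.305
  Δ       -5.1772e-04 -2.5886e-04 -5.1772e-04 5.1772e-04
  eq        0.01862    0.2871     2.865     2.306
  solve Keq expr → x = 2.5886e-04; check Q = 6501
Then change container volume by factor 1.25 (V_new/V_old).
Step 2:
                  D         C         M         A
  init       0.0149    0.2297     2.292     1.844
  Δ         0.00568   0.00284   0.00568  -0.00568
  eq        0.02058    0.2326     2.298     1.839
  solve Keq expr → x = -0.00284; check Q = 6501

Direction: reverse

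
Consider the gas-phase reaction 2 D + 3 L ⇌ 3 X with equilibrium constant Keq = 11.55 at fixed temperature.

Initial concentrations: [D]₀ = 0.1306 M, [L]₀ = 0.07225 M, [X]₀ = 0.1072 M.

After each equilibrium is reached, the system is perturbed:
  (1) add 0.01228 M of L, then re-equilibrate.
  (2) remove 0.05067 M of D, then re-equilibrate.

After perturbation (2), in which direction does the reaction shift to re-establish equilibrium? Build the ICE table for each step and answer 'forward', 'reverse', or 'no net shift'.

Direction: reverse

Q₀ = 191.5 vs Keq = 11.55 ⇒ Q>K, reverse
Step 1:
                   D          L          X
  init        0.1306    0.07225     0.1072
  Δ          0.02426    0.03639   -0.03639
  eq          0.1549     0.1086    0.07081
  solve Keq expr → x = -0.01213; check Q = 11.55
Then add 0.01228 M of L.
Step 2:
                   D          L          X
  init        0.1549     0.1209    0.07081
  Δ        -0.002853  -0.004279   0.004279
  eq           0.152     0.1166    0.07509
  solve Keq expr → x = 0.001426; check Q = 11.55
Then remove 0.05067 M of D.
Step 3:
                   D          L          X
  init        0.1013     0.1166    0.07509
  Δ         0.006732     0.0101    -0.0101
  eq          0.1081     0.1267      0.065
  solve Keq expr → x = -0.003366; check Q = 11.55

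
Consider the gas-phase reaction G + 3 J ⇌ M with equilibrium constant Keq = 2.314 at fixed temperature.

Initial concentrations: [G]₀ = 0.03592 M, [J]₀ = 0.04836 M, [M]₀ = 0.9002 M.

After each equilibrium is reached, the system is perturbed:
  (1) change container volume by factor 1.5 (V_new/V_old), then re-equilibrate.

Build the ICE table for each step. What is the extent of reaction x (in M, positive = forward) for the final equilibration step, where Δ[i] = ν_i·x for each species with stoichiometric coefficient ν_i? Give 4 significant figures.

Q₀ = 2.2159e+05 vs Keq = 2.314 ⇒ Q>K, reverse
Step 1:
                  G         J         M
  init      0.03592   0.04836    0.9002
  Δ           0.293    0.8791    -0.293
  eq         0.3289    0.9274    0.6072
  solve Keq expr → x = -0.293; check Q = 2.314
Then change container volume by factor 1.5 (V_new/V_old).
Step 2:
                  G         J         M
  init       0.2193    0.6183    0.4048
  Δ         0.06269    0.1881  -0.06269
  eq          0.282    0.8063    0.3421
  solve Keq expr → x = -0.06269; check Q = 2.314

x = -0.06269 M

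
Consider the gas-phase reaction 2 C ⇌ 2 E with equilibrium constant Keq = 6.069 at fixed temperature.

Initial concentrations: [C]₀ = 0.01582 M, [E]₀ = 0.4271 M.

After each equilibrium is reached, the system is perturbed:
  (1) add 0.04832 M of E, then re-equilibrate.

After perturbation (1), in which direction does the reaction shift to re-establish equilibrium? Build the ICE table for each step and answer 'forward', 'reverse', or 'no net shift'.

Q₀ = 728.9 vs Keq = 6.069 ⇒ Q>K, reverse
Step 1:
                   C          E
  init       0.01582     0.4271
  Δ           0.1121    -0.1121
  eq          0.1279      0.315
  solve Keq expr → x = -0.05603; check Q = 6.069
Then add 0.04832 M of E.
Step 2:
                   C          E
  init        0.1279     0.3634
  Δ          0.01395   -0.01395
  eq          0.1418     0.3494
  solve Keq expr → x = -0.006976; check Q = 6.069

Direction: reverse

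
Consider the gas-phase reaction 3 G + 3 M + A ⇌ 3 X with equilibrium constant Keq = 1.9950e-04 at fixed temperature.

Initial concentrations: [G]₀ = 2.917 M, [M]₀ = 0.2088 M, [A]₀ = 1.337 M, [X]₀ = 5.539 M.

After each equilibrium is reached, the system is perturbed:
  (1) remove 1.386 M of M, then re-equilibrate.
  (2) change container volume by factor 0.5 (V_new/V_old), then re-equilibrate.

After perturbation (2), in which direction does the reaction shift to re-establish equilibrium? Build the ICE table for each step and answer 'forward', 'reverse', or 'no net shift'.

Q₀ = 562.6 vs Keq = 1.9950e-04 ⇒ Q>K, reverse
Step 1:
                   G          M          A          X
  I            2.917     0.2088      1.337      5.539
  C            3.579      3.579      1.193     -3.579
  E            6.496      3.788       2.53       1.96
  solve Keq expr → x = -1.193; check Q = 1.9950e-04
Then remove 1.386 M of M.
Step 2:
                   G          M          A          X
  I            6.496      2.402       2.53       1.96
  C           0.3969     0.3969     0.1323    -0.3969
  E            6.893      2.799      2.662      1.563
  solve Keq expr → x = -0.1323; check Q = 1.9950e-04
Then change container volume by factor 0.5 (V_new/V_old).
Step 3:
                   G          M          A          X
  I            13.79      5.598      5.325      3.125
  C           -1.628     -1.628    -0.5425      1.628
  E            12.16      3.971      4.782      4.753
  solve Keq expr → x = 0.5425; check Q = 1.9950e-04

Direction: forward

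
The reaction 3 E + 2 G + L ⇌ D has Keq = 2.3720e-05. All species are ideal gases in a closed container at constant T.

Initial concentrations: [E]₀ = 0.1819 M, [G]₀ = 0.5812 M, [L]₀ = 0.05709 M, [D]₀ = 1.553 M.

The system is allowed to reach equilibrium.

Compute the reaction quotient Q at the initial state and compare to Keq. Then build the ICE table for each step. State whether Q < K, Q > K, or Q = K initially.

Q₀ = 1.3380e+04; Q > K (proceeds reverse)

Q₀ = 1.3380e+04 vs Keq = 2.3720e-05 ⇒ Q>K, reverse
Step 1:
                   E          G          L          D
  Initial     0.1819     0.5812    0.05709      1.553
  Change       4.511      3.007      1.504     -1.504
  Equil        4.693      3.589      1.561    0.04928
  solve Keq expr → x = -1.504; check Q = 2.3720e-05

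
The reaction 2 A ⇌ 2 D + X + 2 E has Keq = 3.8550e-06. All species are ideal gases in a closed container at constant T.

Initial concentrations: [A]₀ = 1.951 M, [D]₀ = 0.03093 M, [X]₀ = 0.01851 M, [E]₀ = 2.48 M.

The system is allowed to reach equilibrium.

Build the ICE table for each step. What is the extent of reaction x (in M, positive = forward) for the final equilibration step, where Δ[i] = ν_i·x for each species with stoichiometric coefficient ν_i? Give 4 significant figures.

x = -0.007869 M

Q₀ = 2.8612e-05 vs Keq = 3.8550e-06 ⇒ Q>K, reverse
Step 1:
                   A          D          X          E
  I            1.951    0.03093    0.01851       2.48
  C          0.01574   -0.01574  -0.007869   -0.01574
  E            1.967    0.01519    0.01064      2.464
  solve Keq expr → x = -0.007869; check Q = 3.8550e-06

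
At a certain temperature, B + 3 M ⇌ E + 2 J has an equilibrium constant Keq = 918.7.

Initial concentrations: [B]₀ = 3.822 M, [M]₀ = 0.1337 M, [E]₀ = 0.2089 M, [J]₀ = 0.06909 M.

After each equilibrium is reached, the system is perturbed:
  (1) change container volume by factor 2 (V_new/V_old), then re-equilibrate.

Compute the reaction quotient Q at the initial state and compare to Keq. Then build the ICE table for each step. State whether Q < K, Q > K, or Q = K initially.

Q₀ = 0.1092 vs Keq = 918.7 ⇒ Q<K, forward
Step 1:
                    B           M           E           J
  init          3.822      0.1337      0.2089     0.06909
  Δ          -0.04065     -0.1219     0.04065      0.0813
  eq            3.781     0.01176      0.2495      0.1504
  solve Keq expr → x = 0.04065; check Q = 918.7
Then change container volume by factor 2 (V_new/V_old).
Step 2:
                    B           M           E           J
  init          1.891    0.005878      0.1248     0.07519
  Δ        4.8462e-04    0.001454 -4.8462e-04 -9.6924e-04
  eq            1.891    0.007332      0.1243     0.07422
  solve Keq expr → x = -4.8462e-04; check Q = 918.7

Q₀ = 0.1092; Q < K (proceeds forward)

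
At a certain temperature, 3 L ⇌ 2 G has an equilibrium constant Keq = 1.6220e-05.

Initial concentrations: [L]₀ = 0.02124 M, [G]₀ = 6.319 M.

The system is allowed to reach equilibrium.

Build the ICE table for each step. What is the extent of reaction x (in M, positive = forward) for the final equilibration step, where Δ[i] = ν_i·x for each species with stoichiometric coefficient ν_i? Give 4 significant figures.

x = -3.102 M

Q₀ = 4.1671e+06 vs Keq = 1.6220e-05 ⇒ Q>K, reverse
Step 1:
                    L           G
  init        0.02124       6.319
  Δ             9.306      -6.204
  eq            9.328      0.1147
  solve Keq expr → x = -3.102; check Q = 1.6220e-05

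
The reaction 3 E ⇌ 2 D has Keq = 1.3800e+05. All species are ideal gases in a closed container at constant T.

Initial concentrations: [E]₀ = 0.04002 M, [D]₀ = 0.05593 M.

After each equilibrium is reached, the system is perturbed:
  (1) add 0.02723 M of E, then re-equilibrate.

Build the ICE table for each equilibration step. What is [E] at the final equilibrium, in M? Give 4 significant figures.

Q₀ = 48.8 vs Keq = 1.3800e+05 ⇒ Q<K, forward
Step 1:
                    E           D
  I           0.04002     0.05593
  C          -0.03642     0.02428
  E          0.003599     0.08021
  solve Keq expr → x = 0.01214; check Q = 1.3800e+05
Then add 0.02723 M of E.
Step 2:
                    E           D
  I           0.03083     0.08021
  C          -0.02672     0.01781
  E          0.004114     0.09802
  solve Keq expr → x = 0.008905; check Q = 1.3800e+05

[E]_eq = 0.004114 M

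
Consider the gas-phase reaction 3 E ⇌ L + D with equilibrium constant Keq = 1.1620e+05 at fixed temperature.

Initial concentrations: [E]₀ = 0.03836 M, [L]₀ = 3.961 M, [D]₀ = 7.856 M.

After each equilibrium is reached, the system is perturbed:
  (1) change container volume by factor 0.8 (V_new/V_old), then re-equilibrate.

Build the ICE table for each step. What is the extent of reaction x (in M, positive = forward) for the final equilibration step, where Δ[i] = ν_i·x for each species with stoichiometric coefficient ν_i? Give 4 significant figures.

Q₀ = 5.5128e+05 vs Keq = 1.1620e+05 ⇒ Q>K, reverse
Step 1:
                   E          L          D
  I          0.03836      3.961      7.856
  C          0.02603  -0.008675  -0.008675
  E          0.06439      3.952      7.847
  solve Keq expr → x = -0.008675; check Q = 1.1620e+05
Then change container volume by factor 0.8 (V_new/V_old).
Step 2:
                   E          L          D
  I          0.08048       4.94      9.809
  C        -0.005755   0.001918   0.001918
  E          0.07473      4.942      9.811
  solve Keq expr → x = 0.001918; check Q = 1.1620e+05

x = 0.001918 M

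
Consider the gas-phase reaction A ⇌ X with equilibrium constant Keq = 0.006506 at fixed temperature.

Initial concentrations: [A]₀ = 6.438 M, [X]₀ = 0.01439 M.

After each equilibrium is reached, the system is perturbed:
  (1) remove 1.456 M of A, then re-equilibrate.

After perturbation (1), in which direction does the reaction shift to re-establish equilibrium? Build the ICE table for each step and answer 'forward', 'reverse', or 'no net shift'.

Direction: reverse

Q₀ = 0.002235 vs Keq = 0.006506 ⇒ Q<K, forward
Step 1:
                  A         X
  init        6.438   0.01439
  Δ        -0.02732   0.02732
  eq          6.411   0.04171
  solve Keq expr → x = 0.02732; check Q = 0.006506
Then remove 1.456 M of A.
Step 2:
                  A         X
  init        4.955   0.04171
  Δ        0.009412 -0.009412
  eq          4.964    0.0323
  solve Keq expr → x = -0.009412; check Q = 0.006506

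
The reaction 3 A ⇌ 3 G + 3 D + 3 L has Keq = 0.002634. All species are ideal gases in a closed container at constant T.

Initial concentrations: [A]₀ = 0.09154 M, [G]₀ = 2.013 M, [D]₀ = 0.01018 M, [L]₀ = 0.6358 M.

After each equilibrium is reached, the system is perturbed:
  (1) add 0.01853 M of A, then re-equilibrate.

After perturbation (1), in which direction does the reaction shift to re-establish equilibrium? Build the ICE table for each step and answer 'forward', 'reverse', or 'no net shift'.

Q₀ = 0.002883 vs Keq = 0.002634 ⇒ Q>K, reverse
Step 1:
                    A           G           D           L
  init        0.09154       2.013     0.01018      0.6358
  Δ        2.6798e-04 -2.6798e-04 -2.6798e-04 -2.6798e-04
  eq          0.09181       2.013    0.009912      0.6355
  solve Keq expr → x = -8.9326e-05; check Q = 0.002634
Then add 0.01853 M of A.
Step 2:
                    A           G           D           L
  init         0.1103       2.013    0.009912      0.6355
  Δ         -0.001767    0.001767    0.001767    0.001767
  eq           0.1086       2.014     0.01168      0.6373
  solve Keq expr → x = 5.8902e-04; check Q = 0.002634

Direction: forward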